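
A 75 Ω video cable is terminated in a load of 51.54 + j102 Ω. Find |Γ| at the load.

|Γ| ≈ 0.644

Γ = (Z_L − Z_0)/(Z_L + Z_0) = (-23.46 + j102)/(126.5 + j102)
|Γ| = 105/163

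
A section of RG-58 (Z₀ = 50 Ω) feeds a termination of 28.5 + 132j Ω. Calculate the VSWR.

Γ = (Z_L − Z_0)/(Z_L + Z_0) = (-21.5 + j132)/(78.5 + j132)
|Γ| = 134/154 = 0.871
VSWR = (1 + |Γ|)/(1 − |Γ|) = 1.87/0.129

VSWR ≈ 14.5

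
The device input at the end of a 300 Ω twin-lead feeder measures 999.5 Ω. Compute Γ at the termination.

Γ = 0.538

Γ = (Z_L − Z_0)/(Z_L + Z_0) = (999.5 − 300)/(999.5 + 300) = 699.5/1300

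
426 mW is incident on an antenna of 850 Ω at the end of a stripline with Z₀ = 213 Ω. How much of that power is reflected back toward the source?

Γ = (850 − 213)/(850 + 213) = 0.599
|Γ|² = 0.359
P_refl = |Γ|²·P_inc = 153 mW, P_del = (1 − |Γ|²)·P_inc = 273 mW

P_reflected ≈ 153 mW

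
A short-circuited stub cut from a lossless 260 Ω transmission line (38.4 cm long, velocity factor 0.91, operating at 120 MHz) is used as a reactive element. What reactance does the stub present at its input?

X_in ≈ 465 Ω (inductive)

λ = v/f = 0.91·c / 120 MHz = 2.27 m
βl = 2π·l/λ = 2π × 0.169 = 60.8°
tan(βl) = 1.79
For a short-circuited stub, Z_in = jZ_0·tan(βl)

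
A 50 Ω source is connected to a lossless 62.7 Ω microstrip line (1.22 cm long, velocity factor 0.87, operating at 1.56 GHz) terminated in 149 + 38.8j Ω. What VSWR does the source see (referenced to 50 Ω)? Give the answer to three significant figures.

λ = v/f = 0.87·c / 1.56 GHz = 0.167 m
βl = 2π·l/λ = 2π × 0.0729 = 26.3°
tan(βl) = 0.493
Z_in = Z_0·(Z_L + jZ_0·tanβl)/(Z_0 + jZ_L·tanβl) = 99.8 − j68 Ω
Γ_s = (Z_in − Z_s)/(Z_in + Z_s) = (49.8 − j68)/(150 − j68), |Γ_s| = 0.512
VSWR = (1 + |Γ_s|)/(1 − |Γ_s|)

VSWR ≈ 3.1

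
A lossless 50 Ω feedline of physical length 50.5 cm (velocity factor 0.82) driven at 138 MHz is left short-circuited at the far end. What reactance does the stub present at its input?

X_in ≈ -236 Ω (capacitive)

λ = v/f = 0.82·c / 138 MHz = 1.78 m
βl = 2π·l/λ = 2π × 0.283 = 102°
tan(βl) = -4.71
For a short-circuited stub, Z_in = jZ_0·tan(βl)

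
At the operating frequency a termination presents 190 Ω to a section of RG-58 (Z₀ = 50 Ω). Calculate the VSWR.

VSWR ≈ 3.8

For a purely resistive load, VSWR = R_L/Z_0 or Z_0/R_L (whichever > 1) = 190/50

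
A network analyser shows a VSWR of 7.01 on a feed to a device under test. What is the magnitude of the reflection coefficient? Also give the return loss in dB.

|Γ| ≈ 0.75; return loss ≈ 2.5 dB

|Γ| = (S − 1)/(S + 1) = (7.01 − 1)/(7.01 + 1) = 6.01/8.01
RL = −20·log₁₀|Γ| = −20·log₁₀(0.75)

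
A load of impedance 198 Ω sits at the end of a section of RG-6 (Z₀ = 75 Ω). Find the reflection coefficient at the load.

Γ = 0.451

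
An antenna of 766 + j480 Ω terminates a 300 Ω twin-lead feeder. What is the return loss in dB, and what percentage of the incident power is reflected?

RL ≈ 4.85 dB; 32.7% of incident power reflected

Γ = (466 + j480)/(1066 + j480), |Γ| = 0.572
RL = −20·log₁₀(0.572) = 4.85 dB
P_refl/P_inc = |Γ|² = 0.327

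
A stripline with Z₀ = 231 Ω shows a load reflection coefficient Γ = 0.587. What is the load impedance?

Z_L ≈ 888 Ω

Z_L = Z_0·(1 + Γ)/(1 − Γ) = 231·(1.59)/(0.413)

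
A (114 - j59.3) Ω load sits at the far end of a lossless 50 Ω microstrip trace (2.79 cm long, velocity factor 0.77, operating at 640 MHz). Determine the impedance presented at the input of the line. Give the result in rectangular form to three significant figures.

Z_in ≈ 35.6 − j46.6 Ω

λ = v/f = 0.77·c / 640 MHz = 0.361 m
βl = 2π·l/λ = 2π × 0.0773 = 27.8°
tan(βl) = tan(27.8°) = 0.528
Z_in = Z_0·(Z_L + jZ_0·tanβl)/(Z_0 + jZ_L·tanβl)
     = 50·(114 − j32.9)/(81.3 + j60.2)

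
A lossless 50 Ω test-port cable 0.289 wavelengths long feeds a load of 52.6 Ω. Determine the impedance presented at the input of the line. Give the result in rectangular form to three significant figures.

Z_in ≈ 47.8 + j1.14 Ω

βl = 2π × 0.289 = 104°
tan(βl) = tan(104°) = -4
Z_in = Z_0·(Z_L + jZ_0·tanβl)/(Z_0 + jZ_L·tanβl)
     = 50·(52.6 − j200)/(50 − j210)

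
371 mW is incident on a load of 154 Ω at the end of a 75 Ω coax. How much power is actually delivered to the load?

Γ = (154 − 75)/(154 + 75) = 0.345
|Γ|² = 0.119
P_refl = |Γ|²·P_inc = 44.2 mW, P_del = (1 − |Γ|²)·P_inc = 327 mW

P_delivered ≈ 327 mW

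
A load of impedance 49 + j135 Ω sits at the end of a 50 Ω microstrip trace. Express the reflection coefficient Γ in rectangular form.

Γ ≈ 0.647 + j0.482

Γ = (Z_L − Z_0)/(Z_L + Z_0) = (-1 + j135)/(99 + j135)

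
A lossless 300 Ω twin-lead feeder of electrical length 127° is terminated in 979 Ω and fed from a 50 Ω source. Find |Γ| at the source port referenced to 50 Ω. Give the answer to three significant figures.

|Γ| ≈ 0.79

tan(βl) = -1.33
Z_in = Z_0·(Z_L + jZ_0·tanβl)/(Z_0 + jZ_L·tanβl) = 137 + j194 Ω
Γ_s = (Z_in − Z_s)/(Z_in + Z_s) = (86.8 + j194)/(187 + j194), |Γ_s| = 0.79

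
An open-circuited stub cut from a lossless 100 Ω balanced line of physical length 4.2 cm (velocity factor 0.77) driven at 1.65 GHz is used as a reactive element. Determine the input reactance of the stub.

X_in ≈ 32.5 Ω (inductive)

λ = v/f = 0.77·c / 1.65 GHz = 0.14 m
βl = 2π·l/λ = 2π × 0.3 = 108°
tan(βl) = -3.08
For an open-circuited stub, Z_in = −jZ_0·cot(βl) = −jZ_0/tan(βl)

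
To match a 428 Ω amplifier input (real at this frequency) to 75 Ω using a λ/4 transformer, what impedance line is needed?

Z_qwt = √(Z_0·R_L) = √(75 × 428) = √32100

Z_qwt ≈ 179 Ω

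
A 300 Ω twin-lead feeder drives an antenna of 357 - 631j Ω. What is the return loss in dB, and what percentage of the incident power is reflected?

Γ = (57 − j631)/(657 − j631), |Γ| = 0.696
RL = −20·log₁₀(0.696) = 3.15 dB
P_refl/P_inc = |Γ|² = 0.484

RL ≈ 3.15 dB; 48.4% of incident power reflected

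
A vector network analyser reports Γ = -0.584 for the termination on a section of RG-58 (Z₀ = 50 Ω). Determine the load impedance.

Z_L = Z_0·(1 + Γ)/(1 − Γ) = 50·(0.416)/(1.58)

Z_L ≈ 13.1 Ω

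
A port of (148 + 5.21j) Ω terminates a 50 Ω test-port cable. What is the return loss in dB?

Γ = (98 + j5.21)/(198 + j5.21), |Γ| = 0.495
RL = −20·log₁₀|Γ| = −20·log₁₀(0.495)

RL ≈ 6.1 dB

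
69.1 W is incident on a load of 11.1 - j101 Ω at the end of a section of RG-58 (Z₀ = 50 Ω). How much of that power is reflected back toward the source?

P_reflected ≈ 58.1 W

|Γ| = |(-38.9 − j101)/(61.1 − j101)| = 0.917
|Γ|² = 0.841
P_refl = |Γ|²·P_inc = 58.1 W, P_del = (1 − |Γ|²)·P_inc = 11 W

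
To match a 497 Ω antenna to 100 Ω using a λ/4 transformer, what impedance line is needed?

Z_qwt = √(Z_0·R_L) = √(100 × 497) = √49700

Z_qwt ≈ 223 Ω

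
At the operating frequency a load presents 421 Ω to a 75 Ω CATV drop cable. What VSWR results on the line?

For a purely resistive load, VSWR = R_L/Z_0 or Z_0/R_L (whichever > 1) = 421/75

VSWR ≈ 5.61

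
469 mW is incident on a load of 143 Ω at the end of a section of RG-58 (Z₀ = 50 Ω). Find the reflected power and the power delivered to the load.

Γ = (143 − 50)/(143 + 50) = 0.482
|Γ|² = 0.232
P_refl = |Γ|²·P_inc = 109 mW, P_del = (1 − |Γ|²)·P_inc = 360 mW

P_reflected ≈ 109 mW; P_delivered ≈ 360 mW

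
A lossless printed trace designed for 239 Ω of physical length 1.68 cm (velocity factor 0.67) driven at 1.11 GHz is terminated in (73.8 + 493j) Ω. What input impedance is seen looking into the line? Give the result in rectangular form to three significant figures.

Z_in ≈ 619 − j1460 Ω

λ = v/f = 0.67·c / 1.11 GHz = 0.181 m
βl = 2π·l/λ = 2π × 0.0928 = 33.4°
tan(βl) = tan(33.4°) = 0.659
Z_in = Z_0·(Z_L + jZ_0·tanβl)/(Z_0 + jZ_L·tanβl)
     = 239·(73.8 + j651)/(-86.1 + j48.7)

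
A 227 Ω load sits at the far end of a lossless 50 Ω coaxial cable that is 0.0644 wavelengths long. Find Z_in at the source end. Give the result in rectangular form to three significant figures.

βl = 2π × 0.0644 = 23.2°
tan(βl) = tan(23.2°) = 0.428
Z_in = Z_0·(Z_L + jZ_0·tanβl)/(Z_0 + jZ_L·tanβl)
     = 50·(227 + j21.4)/(50 + j97.2)

Z_in ≈ 56.2 − j87.8 Ω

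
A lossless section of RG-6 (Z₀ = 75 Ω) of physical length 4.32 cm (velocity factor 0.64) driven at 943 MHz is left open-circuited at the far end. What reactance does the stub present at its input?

λ = v/f = 0.64·c / 943 MHz = 0.204 m
βl = 2π·l/λ = 2π × 0.212 = 76.4°
tan(βl) = 4.13
For an open-circuited stub, Z_in = −jZ_0·cot(βl) = −jZ_0/tan(βl)

X_in ≈ -18.2 Ω (capacitive)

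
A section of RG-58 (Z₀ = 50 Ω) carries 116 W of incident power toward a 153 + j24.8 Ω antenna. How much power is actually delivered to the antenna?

P_delivered ≈ 84.9 W

|Γ| = |(103 + j24.8)/(203 + j24.8)| = 0.518
|Γ|² = 0.268
P_refl = |Γ|²·P_inc = 31.1 W, P_del = (1 − |Γ|²)·P_inc = 84.9 W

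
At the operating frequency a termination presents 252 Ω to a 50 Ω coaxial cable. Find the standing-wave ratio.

VSWR ≈ 5.04

Γ = (252 − 50)/(252 + 50) = 0.669
VSWR = (1 + 0.669)/(1 − 0.669)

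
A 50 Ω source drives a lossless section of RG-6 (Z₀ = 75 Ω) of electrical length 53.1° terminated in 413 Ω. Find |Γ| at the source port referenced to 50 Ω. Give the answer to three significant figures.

tan(βl) = 1.33
Z_in = Z_0·(Z_L + jZ_0·tanβl)/(Z_0 + jZ_L·tanβl) = 20.9 − j53.5 Ω
Γ_s = (Z_in − Z_s)/(Z_in + Z_s) = (-29.1 − j53.5)/(70.9 − j53.5), |Γ_s| = 0.685

|Γ| ≈ 0.685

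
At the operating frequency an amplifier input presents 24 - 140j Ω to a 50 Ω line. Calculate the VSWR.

VSWR ≈ 18.8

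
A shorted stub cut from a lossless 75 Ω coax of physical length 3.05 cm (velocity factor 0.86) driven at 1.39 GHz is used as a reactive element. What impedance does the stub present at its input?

Z_in ≈ +j126 Ω

λ = v/f = 0.86·c / 1.39 GHz = 0.186 m
βl = 2π·l/λ = 2π × 0.164 = 59.2°
tan(βl) = 1.67
For a shorted stub, Z_in = jZ_0·tan(βl)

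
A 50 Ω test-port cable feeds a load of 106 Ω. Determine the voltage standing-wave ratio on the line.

For a purely resistive load, VSWR = R_L/Z_0 or Z_0/R_L (whichever > 1) = 106/50

VSWR ≈ 2.12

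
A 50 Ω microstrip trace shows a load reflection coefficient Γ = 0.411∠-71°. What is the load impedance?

Z_L ≈ 46.1 − j43.1 Ω

Z_L = Z_0·(1 + Γ)/(1 − Γ) = 50·(1.13 − j0.389)/(0.866 + j0.389)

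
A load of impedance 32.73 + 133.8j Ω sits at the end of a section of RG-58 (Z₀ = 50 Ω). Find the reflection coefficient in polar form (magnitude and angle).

Γ ≈ 0.858 ∠ 39.1°

Γ = (Z_L − Z_0)/(Z_L + Z_0) = (-17.27 + j133.8)/(82.73 + j133.8)
|Γ| = 135/157 = 0.858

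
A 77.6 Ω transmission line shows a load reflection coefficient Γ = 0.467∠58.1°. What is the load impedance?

Z_L = Z_0·(1 + Γ)/(1 − Γ) = 77.6·(1.25 + j0.396)/(0.753 − j0.396)

Z_L ≈ 83.7 + j84.9 Ω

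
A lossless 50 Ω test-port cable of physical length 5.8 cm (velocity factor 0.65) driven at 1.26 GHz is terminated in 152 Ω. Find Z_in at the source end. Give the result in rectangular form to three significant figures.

Z_in ≈ 29.6 + j40.1 Ω

λ = v/f = 0.65·c / 1.26 GHz = 0.155 m
βl = 2π·l/λ = 2π × 0.375 = 135°
tan(βl) = tan(135°) = -1
Z_in = Z_0·(Z_L + jZ_0·tanβl)/(Z_0 + jZ_L·tanβl)
     = 50·(152 − j50.1)/(50 − j152)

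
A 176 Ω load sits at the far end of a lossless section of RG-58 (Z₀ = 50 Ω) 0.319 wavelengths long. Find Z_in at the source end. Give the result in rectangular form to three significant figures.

Z_in ≈ 17 + j20.9 Ω

βl = 2π × 0.319 = 115°
tan(βl) = tan(115°) = -2.16
Z_in = Z_0·(Z_L + jZ_0·tanβl)/(Z_0 + jZ_L·tanβl)
     = 50·(176 − j108)/(50 − j380)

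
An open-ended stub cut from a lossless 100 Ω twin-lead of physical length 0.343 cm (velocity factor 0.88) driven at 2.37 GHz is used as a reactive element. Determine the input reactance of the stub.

X_in ≈ -510 Ω (capacitive)

λ = v/f = 0.88·c / 2.37 GHz = 0.111 m
βl = 2π·l/λ = 2π × 0.0308 = 11.1°
tan(βl) = 0.196
For an open-ended stub, Z_in = −jZ_0·cot(βl) = −jZ_0/tan(βl)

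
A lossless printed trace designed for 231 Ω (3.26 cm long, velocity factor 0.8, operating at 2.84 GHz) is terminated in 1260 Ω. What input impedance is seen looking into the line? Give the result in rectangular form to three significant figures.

Z_in ≈ 93.8 + j245 Ω

λ = v/f = 0.8·c / 2.84 GHz = 0.0845 m
βl = 2π·l/λ = 2π × 0.386 = 139°
tan(βl) = tan(139°) = -0.873
Z_in = Z_0·(Z_L + jZ_0·tanβl)/(Z_0 + jZ_L·tanβl)
     = 231·(1260 − j202)/(231 − j1100)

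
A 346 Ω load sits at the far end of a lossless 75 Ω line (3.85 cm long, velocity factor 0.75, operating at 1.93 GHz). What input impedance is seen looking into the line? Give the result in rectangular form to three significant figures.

λ = v/f = 0.75·c / 1.93 GHz = 0.117 m
βl = 2π·l/λ = 2π × 0.33 = 119°
tan(βl) = tan(119°) = -1.81
Z_in = Z_0·(Z_L + jZ_0·tanβl)/(Z_0 + jZ_L·tanβl)
     = 75·(346 − j136)/(75 − j627)

Z_in ≈ 20.9 + j38.9 Ω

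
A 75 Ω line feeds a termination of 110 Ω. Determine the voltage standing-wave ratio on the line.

VSWR ≈ 1.47

For a purely resistive load, VSWR = R_L/Z_0 or Z_0/R_L (whichever > 1) = 110/75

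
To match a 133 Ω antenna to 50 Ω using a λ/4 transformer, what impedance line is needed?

Z_qwt = √(Z_0·R_L) = √(50 × 133) = √6650

Z_qwt ≈ 81.5 Ω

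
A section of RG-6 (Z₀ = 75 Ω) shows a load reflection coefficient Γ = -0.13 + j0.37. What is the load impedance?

Z_L ≈ 44.9 + j39.3 Ω

Z_L = Z_0·(1 + Γ)/(1 − Γ) = 75·(0.87 + j0.37)/(1.13 − j0.37)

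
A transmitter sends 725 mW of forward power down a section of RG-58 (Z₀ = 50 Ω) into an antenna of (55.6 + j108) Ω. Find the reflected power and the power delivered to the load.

|Γ| = |(5.6 + j108)/(105.6 + j108)| = 0.716
|Γ|² = 0.513
P_refl = |Γ|²·P_inc = 372 mW, P_del = (1 − |Γ|²)·P_inc = 353 mW

P_reflected ≈ 372 mW; P_delivered ≈ 353 mW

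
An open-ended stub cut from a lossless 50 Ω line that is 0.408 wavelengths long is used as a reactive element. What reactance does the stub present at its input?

X_in ≈ 76.6 Ω (inductive)

βl = 2π × 0.408 = 147°
tan(βl) = -0.652
For an open-ended stub, Z_in = −jZ_0·cot(βl) = −jZ_0/tan(βl)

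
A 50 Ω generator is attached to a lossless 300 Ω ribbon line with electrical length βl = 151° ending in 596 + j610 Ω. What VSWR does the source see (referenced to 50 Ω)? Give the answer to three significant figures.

VSWR ≈ 14.5

tan(βl) = -0.554
Z_in = Z_0·(Z_L + jZ_0·tanβl)/(Z_0 + jZ_L·tanβl) = 136 + j279 Ω
Γ_s = (Z_in − Z_s)/(Z_in + Z_s) = (85.8 + j279)/(186 + j279), |Γ_s| = 0.871
VSWR = (1 + |Γ_s|)/(1 − |Γ_s|)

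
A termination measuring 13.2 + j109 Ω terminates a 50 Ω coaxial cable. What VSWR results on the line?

VSWR ≈ 22

Γ = (Z_L − Z_0)/(Z_L + Z_0) = (-36.8 + j109)/(63.2 + j109)
|Γ| = 115/126 = 0.913
VSWR = (1 + |Γ|)/(1 − |Γ|) = 1.91/0.0869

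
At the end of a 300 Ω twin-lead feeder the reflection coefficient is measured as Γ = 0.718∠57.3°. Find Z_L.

Z_L ≈ 196 + j490 Ω

Z_L = Z_0·(1 + Γ)/(1 − Γ) = 300·(1.39 + j0.604)/(0.612 − j0.604)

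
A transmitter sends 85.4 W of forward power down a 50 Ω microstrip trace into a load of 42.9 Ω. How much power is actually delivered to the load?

Γ = (42.9 − 50)/(42.9 + 50) = -0.0764
|Γ|² = 0.00584
P_refl = |Γ|²·P_inc = 0.499 W, P_del = (1 − |Γ|²)·P_inc = 84.9 W

P_delivered ≈ 84.9 W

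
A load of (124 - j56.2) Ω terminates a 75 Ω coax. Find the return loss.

Γ = (49 − j56.2)/(199 − j56.2), |Γ| = 0.361
RL = −20·log₁₀|Γ| = −20·log₁₀(0.361)

RL ≈ 8.86 dB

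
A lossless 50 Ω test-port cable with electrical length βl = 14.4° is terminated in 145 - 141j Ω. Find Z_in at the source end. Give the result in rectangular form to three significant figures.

tan(βl) = tan(14.4°) = 0.257
Z_in = Z_0·(Z_L + jZ_0·tanβl)/(Z_0 + jZ_L·tanβl)
     = 50·(145 − j128)/(86.2 + j37.2)

Z_in ≈ 43.8 − j93.3 Ω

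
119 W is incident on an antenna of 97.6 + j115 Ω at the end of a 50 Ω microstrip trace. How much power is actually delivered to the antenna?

|Γ| = |(47.6 + j115)/(147.6 + j115)| = 0.665
|Γ|² = 0.442
P_refl = |Γ|²·P_inc = 52.7 W, P_del = (1 − |Γ|²)·P_inc = 66.3 W

P_delivered ≈ 66.3 W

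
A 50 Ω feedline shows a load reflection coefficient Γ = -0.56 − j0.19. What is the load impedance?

Z_L ≈ 13.2 − j7.69 Ω

Z_L = Z_0·(1 + Γ)/(1 − Γ) = 50·(0.44 − j0.19)/(1.56 + j0.19)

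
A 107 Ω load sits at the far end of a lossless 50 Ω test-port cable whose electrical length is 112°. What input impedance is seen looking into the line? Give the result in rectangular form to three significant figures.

tan(βl) = tan(112°) = -2.48
Z_in = Z_0·(Z_L + jZ_0·tanβl)/(Z_0 + jZ_L·tanβl)
     = 50·(107 − j124)/(50 − j265)

Z_in ≈ 26.2 + j15.2 Ω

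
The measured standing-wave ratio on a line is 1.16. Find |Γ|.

|Γ| = (S − 1)/(S + 1) = (1.16 − 1)/(1.16 + 1) = 0.16/2.16

|Γ| ≈ 0.0741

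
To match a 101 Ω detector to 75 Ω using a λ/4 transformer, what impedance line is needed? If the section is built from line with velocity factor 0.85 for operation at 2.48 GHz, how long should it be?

Z_qwt ≈ 87 Ω; length ≈ 2.57 cm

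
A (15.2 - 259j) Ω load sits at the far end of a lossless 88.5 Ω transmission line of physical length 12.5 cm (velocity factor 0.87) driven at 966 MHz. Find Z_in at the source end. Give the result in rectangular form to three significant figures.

λ = v/f = 0.87·c / 966 MHz = 0.27 m
βl = 2π·l/λ = 2π × 0.463 = 167°
tan(βl) = tan(167°) = -0.239
Z_in = Z_0·(Z_L + jZ_0·tanβl)/(Z_0 + jZ_L·tanβl)
     = 88.5·(15.2 − j280)/(26.6 − j3.63)

Z_in ≈ 175 − j909 Ω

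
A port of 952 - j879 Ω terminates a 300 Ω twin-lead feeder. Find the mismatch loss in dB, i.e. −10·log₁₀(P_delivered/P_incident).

mismatch loss ≈ 3.11 dB

Γ = (652 − j879)/(1252 − j879), |Γ| = 0.715
|Γ|² = 0.512, so P_del/P_inc = 1 − |Γ|² = 0.488
ML = −10·log₁₀(1 − |Γ|²)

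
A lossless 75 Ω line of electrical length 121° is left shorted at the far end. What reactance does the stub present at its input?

tan(βl) = -1.66
For a shorted stub, Z_in = jZ_0·tan(βl)

X_in ≈ -125 Ω (capacitive)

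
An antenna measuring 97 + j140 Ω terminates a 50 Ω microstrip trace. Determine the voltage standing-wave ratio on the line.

VSWR ≈ 6.34

Γ = (Z_L − Z_0)/(Z_L + Z_0) = (47 + j140)/(147 + j140)
|Γ| = 148/203 = 0.727
VSWR = (1 + |Γ|)/(1 − |Γ|) = 1.73/0.273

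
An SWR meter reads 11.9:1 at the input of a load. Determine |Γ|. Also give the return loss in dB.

|Γ| ≈ 0.845; return loss ≈ 1.46 dB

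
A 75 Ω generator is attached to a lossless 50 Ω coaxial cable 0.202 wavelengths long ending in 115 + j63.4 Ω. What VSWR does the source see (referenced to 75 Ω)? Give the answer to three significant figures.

VSWR ≈ 4.1

βl = 2π × 0.202 = 72.7°
tan(βl) = 3.21
Z_in = Z_0·(Z_L + jZ_0·tanβl)/(Z_0 + jZ_L·tanβl) = 20.3 − j24 Ω
Γ_s = (Z_in − Z_s)/(Z_in + Z_s) = (-54.7 − j24)/(95.3 − j24), |Γ_s| = 0.607
VSWR = (1 + |Γ_s|)/(1 − |Γ_s|)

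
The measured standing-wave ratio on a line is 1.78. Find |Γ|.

|Γ| ≈ 0.281

|Γ| = (S − 1)/(S + 1) = (1.78 − 1)/(1.78 + 1) = 0.78/2.78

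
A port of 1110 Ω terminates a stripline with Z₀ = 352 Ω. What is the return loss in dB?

Γ = (1110 − 352)/(1110 + 352) = 0.518
RL = −20·log₁₀|Γ| = −20·log₁₀(0.518)

RL ≈ 5.71 dB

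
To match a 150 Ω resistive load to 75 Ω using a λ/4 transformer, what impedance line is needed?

Z_qwt ≈ 106 Ω

Z_qwt = √(Z_0·R_L) = √(75 × 150) = √11250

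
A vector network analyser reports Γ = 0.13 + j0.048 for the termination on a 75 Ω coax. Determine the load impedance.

Z_L ≈ 96.9 + j9.48 Ω

Z_L = Z_0·(1 + Γ)/(1 − Γ) = 75·(1.13 + j0.048)/(0.87 − j0.048)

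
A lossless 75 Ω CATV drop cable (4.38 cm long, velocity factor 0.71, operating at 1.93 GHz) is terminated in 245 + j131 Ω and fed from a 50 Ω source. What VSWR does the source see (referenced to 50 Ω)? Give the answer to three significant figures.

VSWR ≈ 4.68

λ = v/f = 0.71·c / 1.93 GHz = 0.11 m
βl = 2π·l/λ = 2π × 0.397 = 143°
tan(βl) = -0.757
Z_in = Z_0·(Z_L + jZ_0·tanβl)/(Z_0 + jZ_L·tanβl) = 33.5 + j67.6 Ω
Γ_s = (Z_in − Z_s)/(Z_in + Z_s) = (-16.5 + j67.6)/(83.5 + j67.6), |Γ_s| = 0.648
VSWR = (1 + |Γ_s|)/(1 − |Γ_s|)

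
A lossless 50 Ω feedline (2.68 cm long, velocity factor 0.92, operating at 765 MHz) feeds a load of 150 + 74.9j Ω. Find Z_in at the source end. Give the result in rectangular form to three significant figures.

Z_in ≈ 80.2 − j86.2 Ω

λ = v/f = 0.92·c / 765 MHz = 0.361 m
βl = 2π·l/λ = 2π × 0.0743 = 26.7°
tan(βl) = tan(26.7°) = 0.504
Z_in = Z_0·(Z_L + jZ_0·tanβl)/(Z_0 + jZ_L·tanβl)
     = 50·(150 + j100)/(12.3 + j75.6)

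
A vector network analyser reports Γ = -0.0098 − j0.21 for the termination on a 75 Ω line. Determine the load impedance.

Z_L = Z_0·(1 + Γ)/(1 − Γ) = 75·(0.99 − j0.21)/(1.01 + j0.21)

Z_L ≈ 67.4 − j29.6 Ω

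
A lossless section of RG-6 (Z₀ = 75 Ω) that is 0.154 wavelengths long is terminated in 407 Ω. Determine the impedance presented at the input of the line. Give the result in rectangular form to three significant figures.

Z_in ≈ 20.1 − j49.1 Ω

βl = 2π × 0.154 = 55.4°
tan(βl) = tan(55.4°) = 1.45
Z_in = Z_0·(Z_L + jZ_0·tanβl)/(Z_0 + jZ_L·tanβl)
     = 75·(407 + j109)/(75 + j591)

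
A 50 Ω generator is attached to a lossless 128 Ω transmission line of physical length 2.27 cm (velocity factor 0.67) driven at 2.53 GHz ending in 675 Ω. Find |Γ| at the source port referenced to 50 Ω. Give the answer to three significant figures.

|Γ| ≈ 0.463

λ = v/f = 0.67·c / 2.53 GHz = 0.0794 m
βl = 2π·l/λ = 2π × 0.286 = 103°
tan(βl) = -4.38
Z_in = Z_0·(Z_L + jZ_0·tanβl)/(Z_0 + jZ_L·tanβl) = 25.5 + j28.1 Ω
Γ_s = (Z_in − Z_s)/(Z_in + Z_s) = (-24.5 + j28.1)/(75.5 + j28.1), |Γ_s| = 0.463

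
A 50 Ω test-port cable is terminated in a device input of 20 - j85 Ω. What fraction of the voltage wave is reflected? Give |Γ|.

|Γ| ≈ 0.819

Γ = (Z_L − Z_0)/(Z_L + Z_0) = (-30 − j85)/(70 − j85)
|Γ| = 90.1/110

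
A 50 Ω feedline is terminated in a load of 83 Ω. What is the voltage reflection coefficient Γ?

Γ = 0.248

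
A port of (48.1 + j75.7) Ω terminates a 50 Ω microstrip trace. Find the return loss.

Γ = (-1.9 + j75.7)/(98.1 + j75.7), |Γ| = 0.611
RL = −20·log₁₀|Γ| = −20·log₁₀(0.611)

RL ≈ 4.28 dB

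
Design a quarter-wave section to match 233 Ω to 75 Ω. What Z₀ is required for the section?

Z_qwt = √(Z_0·R_L) = √(75 × 233) = √17480

Z_qwt ≈ 132 Ω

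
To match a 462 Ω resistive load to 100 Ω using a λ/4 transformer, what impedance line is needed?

Z_qwt = √(Z_0·R_L) = √(100 × 462) = √46200

Z_qwt ≈ 215 Ω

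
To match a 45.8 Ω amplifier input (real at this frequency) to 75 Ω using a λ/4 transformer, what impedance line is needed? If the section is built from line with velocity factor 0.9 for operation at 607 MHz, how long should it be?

Z_qwt = √(Z_0·R_L) = √(75 × 45.8) = √3435
λ = 0.9·c/f = 0.445 m, so l = λ/4 = 0.111 m

Z_qwt ≈ 58.6 Ω; length ≈ 11.1 cm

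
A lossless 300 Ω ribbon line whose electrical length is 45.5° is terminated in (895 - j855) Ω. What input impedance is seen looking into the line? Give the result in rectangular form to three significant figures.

Z_in ≈ 74.6 − j199 Ω

tan(βl) = tan(45.5°) = 1.02
Z_in = Z_0·(Z_L + jZ_0·tanβl)/(Z_0 + jZ_L·tanβl)
     = 300·(895 − j550)/(1170 + j911)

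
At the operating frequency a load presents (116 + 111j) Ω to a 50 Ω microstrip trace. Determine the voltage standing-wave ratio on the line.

VSWR ≈ 4.66

Γ = (Z_L − Z_0)/(Z_L + Z_0) = (66 + j111)/(166 + j111)
|Γ| = 129/200 = 0.647
VSWR = (1 + |Γ|)/(1 − |Γ|) = 1.65/0.353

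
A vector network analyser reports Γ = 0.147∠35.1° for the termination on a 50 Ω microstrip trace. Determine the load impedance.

Z_L = Z_0·(1 + Γ)/(1 − Γ) = 50·(1.12 + j0.0845)/(0.88 − j0.0845)

Z_L ≈ 62.6 + j10.8 Ω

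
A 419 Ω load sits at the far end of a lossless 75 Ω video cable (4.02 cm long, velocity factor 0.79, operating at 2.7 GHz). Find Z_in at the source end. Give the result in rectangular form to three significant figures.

Z_in ≈ 137 + j187 Ω

λ = v/f = 0.79·c / 2.7 GHz = 0.0878 m
βl = 2π·l/λ = 2π × 0.458 = 165°
tan(βl) = tan(165°) = -0.27
Z_in = Z_0·(Z_L + jZ_0·tanβl)/(Z_0 + jZ_L·tanβl)
     = 75·(419 − j20.3)/(75 − j113)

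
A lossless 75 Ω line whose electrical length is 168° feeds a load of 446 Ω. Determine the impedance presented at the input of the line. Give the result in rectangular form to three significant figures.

Z_in ≈ 179 + j211 Ω

tan(βl) = tan(168°) = -0.213
Z_in = Z_0·(Z_L + jZ_0·tanβl)/(Z_0 + jZ_L·tanβl)
     = 75·(446 − j15.9)/(75 − j94.8)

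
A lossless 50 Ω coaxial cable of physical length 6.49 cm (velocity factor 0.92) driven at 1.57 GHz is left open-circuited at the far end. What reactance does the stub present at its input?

λ = v/f = 0.92·c / 1.57 GHz = 0.176 m
βl = 2π·l/λ = 2π × 0.369 = 133°
tan(βl) = -1.08
For an open-circuited stub, Z_in = −jZ_0·cot(βl) = −jZ_0/tan(βl)

X_in ≈ 46.5 Ω (inductive)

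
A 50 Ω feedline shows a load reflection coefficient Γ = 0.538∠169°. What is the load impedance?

Z_L ≈ 15.1 + j4.38 Ω

Z_L = Z_0·(1 + Γ)/(1 − Γ) = 50·(0.472 + j0.103)/(1.53 − j0.103)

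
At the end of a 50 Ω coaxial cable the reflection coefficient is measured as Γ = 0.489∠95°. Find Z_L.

Z_L ≈ 28.7 + j36.8 Ω

Z_L = Z_0·(1 + Γ)/(1 − Γ) = 50·(0.957 + j0.487)/(1.04 − j0.487)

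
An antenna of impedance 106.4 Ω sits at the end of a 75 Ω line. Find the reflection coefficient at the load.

Γ = (Z_L − Z_0)/(Z_L + Z_0) = (106.4 − 75)/(106.4 + 75) = 31.4/181.4

Γ = 0.173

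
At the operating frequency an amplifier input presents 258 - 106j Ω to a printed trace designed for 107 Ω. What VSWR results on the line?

Γ = (Z_L − Z_0)/(Z_L + Z_0) = (151 − j106)/(365 − j106)
|Γ| = 184/380 = 0.485
VSWR = (1 + |Γ|)/(1 − |Γ|) = 1.49/0.515

VSWR ≈ 2.89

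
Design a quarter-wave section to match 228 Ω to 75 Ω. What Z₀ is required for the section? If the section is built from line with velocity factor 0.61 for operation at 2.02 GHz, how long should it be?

Z_qwt ≈ 131 Ω; length ≈ 2.26 cm

Z_qwt = √(Z_0·R_L) = √(75 × 228) = √17100
λ = 0.61·c/f = 0.0906 m, so l = λ/4 = 0.0226 m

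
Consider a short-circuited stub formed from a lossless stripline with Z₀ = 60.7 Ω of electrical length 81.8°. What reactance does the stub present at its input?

X_in ≈ 421 Ω (inductive)

tan(βl) = 6.94
For a short-circuited stub, Z_in = jZ_0·tan(βl)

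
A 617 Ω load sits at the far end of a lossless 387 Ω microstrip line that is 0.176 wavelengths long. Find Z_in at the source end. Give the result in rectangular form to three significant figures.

Z_in ≈ 276 − j107 Ω

βl = 2π × 0.176 = 63.4°
tan(βl) = tan(63.4°) = 1.99
Z_in = Z_0·(Z_L + jZ_0·tanβl)/(Z_0 + jZ_L·tanβl)
     = 387·(617 + j771)/(387 + j1230)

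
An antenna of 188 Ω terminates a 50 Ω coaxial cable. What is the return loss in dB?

RL ≈ 4.73 dB

Γ = (188 − 50)/(188 + 50) = 0.58
RL = −20·log₁₀|Γ| = −20·log₁₀(0.58)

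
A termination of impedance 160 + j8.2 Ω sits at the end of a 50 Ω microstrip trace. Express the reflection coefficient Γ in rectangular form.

Γ = (Z_L − Z_0)/(Z_L + Z_0) = (110 + j8.2)/(210 + j8.2)

Γ ≈ 0.525 + j0.0186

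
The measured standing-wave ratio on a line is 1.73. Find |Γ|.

|Γ| = (S − 1)/(S + 1) = (1.73 − 1)/(1.73 + 1) = 0.73/2.73

|Γ| ≈ 0.267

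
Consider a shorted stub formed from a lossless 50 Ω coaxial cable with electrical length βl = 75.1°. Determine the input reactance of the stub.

X_in ≈ 188 Ω (inductive)

tan(βl) = 3.76
For a shorted stub, Z_in = jZ_0·tan(βl)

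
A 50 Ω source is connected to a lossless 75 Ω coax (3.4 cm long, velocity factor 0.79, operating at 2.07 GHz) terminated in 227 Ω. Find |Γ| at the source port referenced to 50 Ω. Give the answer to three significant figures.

|Γ| ≈ 0.387

λ = v/f = 0.79·c / 2.07 GHz = 0.114 m
βl = 2π·l/λ = 2π × 0.297 = 107°
tan(βl) = -3.29
Z_in = Z_0·(Z_L + jZ_0·tanβl)/(Z_0 + jZ_L·tanβl) = 26.8 + j20.1 Ω
Γ_s = (Z_in − Z_s)/(Z_in + Z_s) = (-23.2 + j20.1)/(76.8 + j20.1), |Γ_s| = 0.387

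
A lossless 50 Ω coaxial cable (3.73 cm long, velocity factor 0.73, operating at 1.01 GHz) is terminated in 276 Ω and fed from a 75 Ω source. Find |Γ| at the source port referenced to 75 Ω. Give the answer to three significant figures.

λ = v/f = 0.73·c / 1.01 GHz = 0.217 m
βl = 2π·l/λ = 2π × 0.172 = 61.9°
tan(βl) = 1.88
Z_in = Z_0·(Z_L + jZ_0·tanβl)/(Z_0 + jZ_L·tanβl) = 11.5 − j25.6 Ω
Γ_s = (Z_in − Z_s)/(Z_in + Z_s) = (-63.5 − j25.6)/(86.5 − j25.6), |Γ_s| = 0.758

|Γ| ≈ 0.758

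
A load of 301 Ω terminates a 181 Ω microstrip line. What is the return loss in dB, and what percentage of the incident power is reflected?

RL ≈ 12.1 dB; 6.2% of incident power reflected

Γ = (301 − 181)/(301 + 181) = 0.249
RL = −20·log₁₀(0.249) = 12.1 dB
P_refl/P_inc = |Γ|² = 0.062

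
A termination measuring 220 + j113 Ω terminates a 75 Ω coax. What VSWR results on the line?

VSWR ≈ 3.78

Γ = (Z_L − Z_0)/(Z_L + Z_0) = (145 + j113)/(295 + j113)
|Γ| = 184/316 = 0.582
VSWR = (1 + |Γ|)/(1 − |Γ|) = 1.58/0.418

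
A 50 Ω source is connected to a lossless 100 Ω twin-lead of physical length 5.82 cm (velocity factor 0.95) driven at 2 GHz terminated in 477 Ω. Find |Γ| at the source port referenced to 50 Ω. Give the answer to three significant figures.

λ = v/f = 0.95·c / 2 GHz = 0.142 m
βl = 2π·l/λ = 2π × 0.408 = 147°
tan(βl) = -0.649
Z_in = Z_0·(Z_L + jZ_0·tanβl)/(Z_0 + jZ_L·tanβl) = 64.1 + j133 Ω
Γ_s = (Z_in − Z_s)/(Z_in + Z_s) = (14.1 + j133)/(114 + j133), |Γ_s| = 0.764

|Γ| ≈ 0.764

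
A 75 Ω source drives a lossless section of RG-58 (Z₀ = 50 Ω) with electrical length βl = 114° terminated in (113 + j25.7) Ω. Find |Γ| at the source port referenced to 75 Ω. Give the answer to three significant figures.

|Γ| ≈ 0.55

tan(βl) = -2.25
Z_in = Z_0·(Z_L + jZ_0·tanβl)/(Z_0 + jZ_L·tanβl) = 22.5 + j12.7 Ω
Γ_s = (Z_in − Z_s)/(Z_in + Z_s) = (-52.5 + j12.7)/(97.5 + j12.7), |Γ_s| = 0.55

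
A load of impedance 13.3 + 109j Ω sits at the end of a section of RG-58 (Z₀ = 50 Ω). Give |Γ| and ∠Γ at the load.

Γ = (Z_L − Z_0)/(Z_L + Z_0) = (-36.7 + j109)/(63.3 + j109)
|Γ| = 115/126 = 0.912

Γ ≈ 0.912 ∠ 48.8°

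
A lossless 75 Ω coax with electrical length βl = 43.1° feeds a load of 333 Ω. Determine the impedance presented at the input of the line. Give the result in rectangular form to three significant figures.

Z_in ≈ 34.2 − j71.9 Ω

tan(βl) = tan(43.1°) = 0.936
Z_in = Z_0·(Z_L + jZ_0·tanβl)/(Z_0 + jZ_L·tanβl)
     = 75·(333 + j70.2)/(75 + j312)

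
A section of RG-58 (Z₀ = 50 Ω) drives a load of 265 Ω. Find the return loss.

RL ≈ 3.32 dB

Γ = (265 − 50)/(265 + 50) = 0.683
RL = −20·log₁₀|Γ| = −20·log₁₀(0.683)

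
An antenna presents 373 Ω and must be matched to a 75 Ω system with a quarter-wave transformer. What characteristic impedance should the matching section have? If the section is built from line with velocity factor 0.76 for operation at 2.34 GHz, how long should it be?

Z_qwt ≈ 167 Ω; length ≈ 2.44 cm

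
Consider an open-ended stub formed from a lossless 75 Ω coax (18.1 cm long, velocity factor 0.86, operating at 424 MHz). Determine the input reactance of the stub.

X_in ≈ 23.1 Ω (inductive)

λ = v/f = 0.86·c / 424 MHz = 0.608 m
βl = 2π·l/λ = 2π × 0.297 = 107°
tan(βl) = -3.25
For an open-ended stub, Z_in = −jZ_0·cot(βl) = −jZ_0/tan(βl)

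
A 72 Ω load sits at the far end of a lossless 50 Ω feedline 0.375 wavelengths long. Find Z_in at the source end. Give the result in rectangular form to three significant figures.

Z_in ≈ 46.9 + j17.5 Ω

βl = 2π × 0.375 = 135°
tan(βl) = tan(135°) = -1
Z_in = Z_0·(Z_L + jZ_0·tanβl)/(Z_0 + jZ_L·tanβl)
     = 50·(72 − j50)/(50 − j72)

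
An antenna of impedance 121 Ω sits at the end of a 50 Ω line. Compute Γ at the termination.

Γ = 0.415

Γ = (Z_L − Z_0)/(Z_L + Z_0) = (121 − 50)/(121 + 50) = 71/171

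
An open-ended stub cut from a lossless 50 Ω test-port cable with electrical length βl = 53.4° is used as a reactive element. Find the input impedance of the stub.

tan(βl) = 1.35
For an open-ended stub, Z_in = −jZ_0·cot(βl) = −jZ_0/tan(βl)

Z_in ≈ −j37.1 Ω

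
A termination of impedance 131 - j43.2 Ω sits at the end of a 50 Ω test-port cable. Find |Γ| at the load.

|Γ| ≈ 0.493

Γ = (Z_L − Z_0)/(Z_L + Z_0) = (81 − j43.2)/(181 − j43.2)
|Γ| = 91.8/186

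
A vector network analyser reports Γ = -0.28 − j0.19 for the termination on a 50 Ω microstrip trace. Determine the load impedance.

Z_L = Z_0·(1 + Γ)/(1 − Γ) = 50·(0.72 − j0.19)/(1.28 + j0.19)

Z_L ≈ 26.4 − j11.3 Ω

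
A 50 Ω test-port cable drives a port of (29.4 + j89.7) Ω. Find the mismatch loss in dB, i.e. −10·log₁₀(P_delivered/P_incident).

Γ = (-20.6 + j89.7)/(79.4 + j89.7), |Γ| = 0.768
|Γ|² = 0.59, so P_del/P_inc = 1 − |Γ|² = 0.41
ML = −10·log₁₀(1 − |Γ|²)

mismatch loss ≈ 3.87 dB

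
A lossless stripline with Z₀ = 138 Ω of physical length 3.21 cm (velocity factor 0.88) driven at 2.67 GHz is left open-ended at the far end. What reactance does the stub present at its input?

λ = v/f = 0.88·c / 2.67 GHz = 0.0989 m
βl = 2π·l/λ = 2π × 0.325 = 117°
tan(βl) = -1.97
For an open-ended stub, Z_in = −jZ_0·cot(βl) = −jZ_0/tan(βl)

X_in ≈ 69.9 Ω (inductive)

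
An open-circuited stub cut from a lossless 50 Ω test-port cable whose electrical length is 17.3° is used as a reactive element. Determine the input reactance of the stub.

X_in ≈ -161 Ω (capacitive)

tan(βl) = 0.311
For an open-circuited stub, Z_in = −jZ_0·cot(βl) = −jZ_0/tan(βl)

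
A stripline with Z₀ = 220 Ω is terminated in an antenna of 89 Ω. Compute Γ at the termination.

Γ = -0.424

Γ = (Z_L − Z_0)/(Z_L + Z_0) = (89 − 220)/(89 + 220) = -131/309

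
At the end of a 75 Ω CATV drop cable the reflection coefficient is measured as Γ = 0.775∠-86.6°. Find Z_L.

Z_L ≈ 19.9 − j76.9 Ω

Z_L = Z_0·(1 + Γ)/(1 − Γ) = 75·(1.05 − j0.774)/(0.954 + j0.774)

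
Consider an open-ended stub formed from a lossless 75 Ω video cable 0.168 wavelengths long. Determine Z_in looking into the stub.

βl = 2π × 0.168 = 60.5°
tan(βl) = 1.77
For an open-ended stub, Z_in = −jZ_0·cot(βl) = −jZ_0/tan(βl)

Z_in ≈ −j42.5 Ω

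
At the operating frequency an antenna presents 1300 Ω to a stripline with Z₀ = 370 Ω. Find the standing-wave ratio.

VSWR ≈ 3.51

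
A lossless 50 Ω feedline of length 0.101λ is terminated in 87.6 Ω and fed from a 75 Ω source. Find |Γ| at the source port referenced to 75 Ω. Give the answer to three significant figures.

|Γ| ≈ 0.291

βl = 2π × 0.101 = 36.4°
tan(βl) = 0.736
Z_in = Z_0·(Z_L + jZ_0·tanβl)/(Z_0 + jZ_L·tanβl) = 50.7 − j28.6 Ω
Γ_s = (Z_in − Z_s)/(Z_in + Z_s) = (-24.3 − j28.6)/(126 − j28.6), |Γ_s| = 0.291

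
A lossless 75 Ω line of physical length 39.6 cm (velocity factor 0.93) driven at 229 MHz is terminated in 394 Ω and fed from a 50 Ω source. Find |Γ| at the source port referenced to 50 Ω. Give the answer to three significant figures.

λ = v/f = 0.93·c / 229 MHz = 1.22 m
βl = 2π·l/λ = 2π × 0.325 = 117°
tan(βl) = -1.96
Z_in = Z_0·(Z_L + jZ_0·tanβl)/(Z_0 + jZ_L·tanβl) = 17.8 + j36.5 Ω
Γ_s = (Z_in − Z_s)/(Z_in + Z_s) = (-32.2 + j36.5)/(67.8 + j36.5), |Γ_s| = 0.632

|Γ| ≈ 0.632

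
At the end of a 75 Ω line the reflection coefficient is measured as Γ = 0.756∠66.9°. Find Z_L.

Z_L = Z_0·(1 + Γ)/(1 − Γ) = 75·(1.3 + j0.695)/(0.703 − j0.695)

Z_L ≈ 32.8 + j107 Ω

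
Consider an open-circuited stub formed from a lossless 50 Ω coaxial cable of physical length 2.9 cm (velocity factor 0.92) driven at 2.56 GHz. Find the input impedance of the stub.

λ = v/f = 0.92·c / 2.56 GHz = 0.108 m
βl = 2π·l/λ = 2π × 0.269 = 96.8°
tan(βl) = -8.34
For an open-circuited stub, Z_in = −jZ_0·cot(βl) = −jZ_0/tan(βl)

Z_in ≈ +j5.99 Ω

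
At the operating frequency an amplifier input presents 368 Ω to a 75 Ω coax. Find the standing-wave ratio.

For a purely resistive load, VSWR = R_L/Z_0 or Z_0/R_L (whichever > 1) = 368/75

VSWR ≈ 4.91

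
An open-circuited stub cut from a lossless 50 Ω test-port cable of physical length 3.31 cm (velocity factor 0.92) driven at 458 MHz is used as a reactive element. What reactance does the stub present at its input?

λ = v/f = 0.92·c / 458 MHz = 0.603 m
βl = 2π·l/λ = 2π × 0.0549 = 19.8°
tan(βl) = 0.36
For an open-circuited stub, Z_in = −jZ_0·cot(βl) = −jZ_0/tan(βl)

X_in ≈ -139 Ω (capacitive)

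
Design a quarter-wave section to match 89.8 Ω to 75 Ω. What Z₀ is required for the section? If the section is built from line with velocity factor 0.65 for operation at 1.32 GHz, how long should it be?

Z_qwt ≈ 82.1 Ω; length ≈ 3.69 cm

Z_qwt = √(Z_0·R_L) = √(75 × 89.8) = √6735
λ = 0.65·c/f = 0.148 m, so l = λ/4 = 0.0369 m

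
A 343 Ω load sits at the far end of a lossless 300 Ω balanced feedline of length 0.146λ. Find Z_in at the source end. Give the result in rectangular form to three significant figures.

βl = 2π × 0.146 = 52.6°
tan(βl) = tan(52.6°) = 1.31
Z_in = Z_0·(Z_L + jZ_0·tanβl)/(Z_0 + jZ_L·tanβl)
     = 300·(343 + j392)/(300 + j448)

Z_in ≈ 287 − j37.3 Ω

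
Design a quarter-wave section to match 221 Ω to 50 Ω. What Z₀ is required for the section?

Z_qwt ≈ 105 Ω

Z_qwt = √(Z_0·R_L) = √(50 × 221) = √11050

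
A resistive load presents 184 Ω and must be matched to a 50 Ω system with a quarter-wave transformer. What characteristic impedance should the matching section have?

Z_qwt = √(Z_0·R_L) = √(50 × 184) = √9200

Z_qwt ≈ 95.9 Ω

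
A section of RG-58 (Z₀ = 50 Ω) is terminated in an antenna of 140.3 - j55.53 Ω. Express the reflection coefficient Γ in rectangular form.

Γ = (Z_L − Z_0)/(Z_L + Z_0) = (90.3 − j55.53)/(190.3 − j55.53)

Γ ≈ 0.516 − j0.141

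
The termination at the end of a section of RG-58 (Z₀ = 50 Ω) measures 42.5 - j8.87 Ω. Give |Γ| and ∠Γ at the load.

Γ ≈ 0.125 ∠ -125°

Γ = (Z_L − Z_0)/(Z_L + Z_0) = (-7.5 − j8.87)/(92.5 − j8.87)
|Γ| = 11.6/92.9 = 0.125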